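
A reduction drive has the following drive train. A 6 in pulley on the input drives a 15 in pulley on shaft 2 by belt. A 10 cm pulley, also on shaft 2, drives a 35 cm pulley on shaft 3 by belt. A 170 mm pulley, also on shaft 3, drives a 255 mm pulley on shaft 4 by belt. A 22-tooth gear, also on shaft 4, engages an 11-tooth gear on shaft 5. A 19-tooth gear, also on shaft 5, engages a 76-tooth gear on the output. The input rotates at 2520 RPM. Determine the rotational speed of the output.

96 RPM

Belt: ratio = 15/6 = 2.5, so shaft 2 turns at 2520 / 2.5 = 1008 RPM.
Belt: ratio = 35/10 = 3.5, so shaft 3 turns at 1008 / 3.5 = 288 RPM.
Belt: ratio = 255/170 = 1.5, so shaft 4 turns at 288 / 1.5 = 192 RPM.
Gear mesh: ratio = 11/22 = 0.5, so shaft 5 turns at 192 / 0.5 = 384 RPM.
Gear mesh: ratio = 76/19 = 4, so the output turns at 384 / 4 = 96 RPM.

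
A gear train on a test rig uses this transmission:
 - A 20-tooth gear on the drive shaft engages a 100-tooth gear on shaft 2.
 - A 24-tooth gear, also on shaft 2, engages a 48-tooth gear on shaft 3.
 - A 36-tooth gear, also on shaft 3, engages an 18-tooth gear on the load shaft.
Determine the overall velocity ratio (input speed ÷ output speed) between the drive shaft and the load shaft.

Each stage contributes driven/driver: gear mesh 100/20 = 5, gear mesh 48/24 = 2, gear mesh 18/36 = 0.5.
Overall: 5 × 2 × 0.5 = 5.

5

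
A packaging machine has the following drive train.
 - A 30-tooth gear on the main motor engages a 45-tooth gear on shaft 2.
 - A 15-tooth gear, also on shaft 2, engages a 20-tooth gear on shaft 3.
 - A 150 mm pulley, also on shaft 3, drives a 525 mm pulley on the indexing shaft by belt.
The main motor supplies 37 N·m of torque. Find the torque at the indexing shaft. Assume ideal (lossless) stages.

259 N·m

After the gear mesh (45/30): 37 × 1.5 = 55.5 N·m
After the gear mesh (20/15): 55.5 × 1.3333 = 74 N·m
After the belt (525/150): 74 × 3.5 = 259 N·m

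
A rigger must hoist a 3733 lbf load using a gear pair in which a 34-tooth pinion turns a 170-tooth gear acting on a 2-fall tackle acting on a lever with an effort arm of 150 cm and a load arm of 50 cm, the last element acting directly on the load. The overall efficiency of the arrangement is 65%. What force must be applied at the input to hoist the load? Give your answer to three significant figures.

Gear pair MA = 170/34 = 5.
Block-and-tackle MA = number of supporting rope parts = 2.
Lever MA = effort arm / load arm = 150/50 = 3.
Combined ideal MA = 5 × 2 × 3 = 30.
Actual MA = 30 × 0.65 = 19.5.
Effort = load / actual MA = 3733 / 19.5 = 191.44 lbf.

191 lbf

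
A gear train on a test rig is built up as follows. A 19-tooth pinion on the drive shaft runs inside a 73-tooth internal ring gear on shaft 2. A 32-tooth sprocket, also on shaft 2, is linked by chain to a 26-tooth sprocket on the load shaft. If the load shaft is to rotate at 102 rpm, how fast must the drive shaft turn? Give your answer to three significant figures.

Overall ratio R = 3.8421 × 0.8125 = 3.1217.
Required input speed = output speed × R = 102 × 3.1217 = 318.41 rpm.

318 rpm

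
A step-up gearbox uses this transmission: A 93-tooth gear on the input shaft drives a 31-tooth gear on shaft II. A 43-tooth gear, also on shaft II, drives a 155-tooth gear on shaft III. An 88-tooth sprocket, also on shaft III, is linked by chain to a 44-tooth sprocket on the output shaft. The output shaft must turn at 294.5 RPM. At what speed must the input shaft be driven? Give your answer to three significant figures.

177 RPM

Overall ratio R = 0.33333 × 3.6047 × 0.5 = 0.60078.
Required input speed = output speed × R = 294.5 × 0.60078 = 176.93 RPM.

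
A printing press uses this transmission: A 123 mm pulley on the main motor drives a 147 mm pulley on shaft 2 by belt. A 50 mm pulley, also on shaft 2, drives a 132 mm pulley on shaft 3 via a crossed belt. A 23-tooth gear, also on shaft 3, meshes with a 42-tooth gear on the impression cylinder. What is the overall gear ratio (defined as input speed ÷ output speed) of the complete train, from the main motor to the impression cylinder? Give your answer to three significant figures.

Each stage contributes driven/driver: belt 147/123 = 1.1951, belt 132/50 = 2.64, gear mesh 42/23 = 1.8261.
Overall: 1.1951 × 2.64 × 1.8261 = 5.7615.

5.76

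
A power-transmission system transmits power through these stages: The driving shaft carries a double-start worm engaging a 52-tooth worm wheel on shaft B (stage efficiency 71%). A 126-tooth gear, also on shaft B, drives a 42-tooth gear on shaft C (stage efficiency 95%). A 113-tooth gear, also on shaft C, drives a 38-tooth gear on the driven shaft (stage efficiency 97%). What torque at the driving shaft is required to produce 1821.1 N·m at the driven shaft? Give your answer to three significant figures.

955 N·m

Overall ratio R = 26 × 0.33333 × 0.33628 = 2.9145; overall efficiency η = 0.71 × 0.95 × 0.97 = 0.6543.
Input torque = output torque / (R × η) = 1821.1 / (2.9145 × 0.6543) = 955.04 N·m.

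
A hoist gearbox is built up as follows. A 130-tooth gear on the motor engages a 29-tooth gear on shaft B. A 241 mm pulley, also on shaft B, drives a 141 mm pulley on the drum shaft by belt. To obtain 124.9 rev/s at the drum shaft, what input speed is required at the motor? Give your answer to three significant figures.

16.3 rev/s

Overall ratio R = 0.22308 × 0.58506 = 0.13051.
Required input speed = output speed × R = 124.9 × 0.13051 = 16.301 rev/s.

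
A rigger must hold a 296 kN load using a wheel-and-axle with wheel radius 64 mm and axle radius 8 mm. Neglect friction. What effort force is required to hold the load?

Wheel-and-axle MA = R/r = 64/8 = 8.
Effort = load / MA = 296 / 8 = 37 kN.

37 kN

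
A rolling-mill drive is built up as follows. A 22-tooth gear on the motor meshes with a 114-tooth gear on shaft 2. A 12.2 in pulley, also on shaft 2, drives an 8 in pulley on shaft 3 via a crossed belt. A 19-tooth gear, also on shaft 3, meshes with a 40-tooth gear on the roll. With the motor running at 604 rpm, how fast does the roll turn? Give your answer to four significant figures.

Gear mesh: ratio = 114/22 = 5.1818, so shaft 2 turns at 604 / 5.1818 = 116.56 rpm.
Belt: ratio = 8/12.2 = 0.65574, so shaft 3 turns at 116.56 / 0.65574 = 177.76 rpm.
Gear mesh: ratio = 40/19 = 2.1053, so the roll turns at 177.76 / 2.1053 = 84.434 rpm.

84.43 rpm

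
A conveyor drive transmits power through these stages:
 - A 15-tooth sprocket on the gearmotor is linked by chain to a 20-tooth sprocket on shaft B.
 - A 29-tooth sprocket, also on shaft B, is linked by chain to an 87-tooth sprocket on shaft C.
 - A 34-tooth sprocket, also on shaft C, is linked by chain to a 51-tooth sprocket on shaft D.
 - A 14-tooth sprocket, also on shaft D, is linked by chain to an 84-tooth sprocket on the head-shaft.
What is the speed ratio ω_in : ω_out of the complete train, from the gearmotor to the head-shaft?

Each stage contributes driven/driver: chain 20/15 = 1.3333, chain 87/29 = 3, chain 51/34 = 1.5, chain 84/14 = 6.
Overall: 1.3333 × 3 × 1.5 × 6 = 36.

36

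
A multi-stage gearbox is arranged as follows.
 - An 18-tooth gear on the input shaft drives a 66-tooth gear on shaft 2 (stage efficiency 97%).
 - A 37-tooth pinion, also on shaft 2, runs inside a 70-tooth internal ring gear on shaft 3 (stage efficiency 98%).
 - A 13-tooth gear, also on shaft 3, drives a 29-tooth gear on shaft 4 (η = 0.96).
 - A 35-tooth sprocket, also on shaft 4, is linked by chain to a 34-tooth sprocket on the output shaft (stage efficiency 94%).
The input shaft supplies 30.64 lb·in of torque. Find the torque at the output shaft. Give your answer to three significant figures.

Gear mesh: ratio = 66/18 = 3.6667; torque at shaft 2 = 30.64 × 3.6667 × 0.97 = 108.98 lb·in.
Internal gear: ratio = 70/37 = 1.8919; torque at shaft 3 = 108.98 × 1.8919 × 0.98 = 202.05 lb·in.
Gear mesh: ratio = 29/13 = 2.2308; torque at shaft 4 = 202.05 × 2.2308 × 0.96 = 432.69 lb·in.
Chain: ratio = 34/35 = 0.97143; torque at the output shaft = 432.69 × 0.97143 × 0.94 = 395.11 lb·in.

395 lb·in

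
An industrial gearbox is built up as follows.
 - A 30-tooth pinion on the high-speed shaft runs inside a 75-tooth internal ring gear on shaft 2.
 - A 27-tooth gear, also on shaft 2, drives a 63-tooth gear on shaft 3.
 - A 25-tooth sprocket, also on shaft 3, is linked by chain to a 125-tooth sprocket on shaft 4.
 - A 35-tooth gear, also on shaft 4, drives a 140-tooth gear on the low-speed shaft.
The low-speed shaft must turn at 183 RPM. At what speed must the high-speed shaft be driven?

21350 RPM

Overall ratio R = 2.5 × 2.3333 × 5 × 4 = 116.67.
Required input speed = output speed × R = 183 × 116.67 = 21350 RPM.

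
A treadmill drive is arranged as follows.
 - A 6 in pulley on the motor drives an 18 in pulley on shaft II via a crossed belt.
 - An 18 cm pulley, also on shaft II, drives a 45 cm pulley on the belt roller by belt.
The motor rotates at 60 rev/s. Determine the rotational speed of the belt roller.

8 rev/s

the motor → shaft II (belt, 18/6): 60 ÷ 3 = 20 rev/s
shaft II → the belt roller (belt, 45/18): 20 ÷ 2.5 = 8 rev/s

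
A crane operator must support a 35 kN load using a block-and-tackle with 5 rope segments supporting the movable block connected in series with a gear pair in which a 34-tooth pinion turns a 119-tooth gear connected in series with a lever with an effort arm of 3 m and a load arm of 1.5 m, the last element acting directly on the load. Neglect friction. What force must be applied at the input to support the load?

Block-and-tackle MA = number of supporting rope parts = 5.
Gear pair MA = 119/34 = 3.5.
Lever MA = effort arm / load arm = 3/1.5 = 2.
Combined ideal MA = 5 × 3.5 × 2 = 35.
Effort = load / MA = 35 / 35 = 1 kN.

1 kN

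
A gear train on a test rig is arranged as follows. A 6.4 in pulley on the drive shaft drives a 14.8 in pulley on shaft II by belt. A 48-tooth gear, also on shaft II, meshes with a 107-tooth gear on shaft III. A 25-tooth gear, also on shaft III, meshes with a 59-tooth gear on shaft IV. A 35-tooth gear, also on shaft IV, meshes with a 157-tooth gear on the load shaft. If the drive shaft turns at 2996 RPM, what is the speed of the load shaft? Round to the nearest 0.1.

54.9 RPM

the drive shaft → shaft II (belt, 14.8/6.4): 2996 ÷ 2.3125 = 1295.6 RPM
shaft II → shaft III (gear mesh, 107/48): 1295.6 ÷ 2.2292 = 581.19 RPM
shaft III → shaft IV (gear mesh, 59/25): 581.19 ÷ 2.36 = 246.27 RPM
shaft IV → the load shaft (gear mesh, 157/35): 246.27 ÷ 4.4857 = 54.9 RPM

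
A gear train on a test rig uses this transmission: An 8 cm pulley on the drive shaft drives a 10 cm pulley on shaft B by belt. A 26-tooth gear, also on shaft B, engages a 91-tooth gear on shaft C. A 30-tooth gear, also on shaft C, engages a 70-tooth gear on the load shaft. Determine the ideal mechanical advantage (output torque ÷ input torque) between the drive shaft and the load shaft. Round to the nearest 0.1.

Each stage contributes driven/driver: belt 10/8 = 1.25, gear mesh 91/26 = 3.5, gear mesh 70/30 = 2.3333.
Overall: 1.25 × 3.5 × 2.3333 = 10.208.

10.2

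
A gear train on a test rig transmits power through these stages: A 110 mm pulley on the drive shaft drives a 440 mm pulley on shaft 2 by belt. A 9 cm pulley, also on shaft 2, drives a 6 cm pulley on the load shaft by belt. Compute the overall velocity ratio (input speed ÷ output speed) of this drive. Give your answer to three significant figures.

2.67

Each stage contributes driven/driver: belt 440/110 = 4, belt 6/9 = 0.66667.
Overall: 4 × 0.66667 = 2.6667.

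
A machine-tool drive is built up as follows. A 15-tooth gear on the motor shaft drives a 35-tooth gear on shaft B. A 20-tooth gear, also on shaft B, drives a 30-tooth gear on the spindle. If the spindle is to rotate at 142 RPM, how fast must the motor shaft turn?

Overall ratio R = 2.3333 × 1.5 = 3.5.
Required input speed = output speed × R = 142 × 3.5 = 497 RPM.

497 RPM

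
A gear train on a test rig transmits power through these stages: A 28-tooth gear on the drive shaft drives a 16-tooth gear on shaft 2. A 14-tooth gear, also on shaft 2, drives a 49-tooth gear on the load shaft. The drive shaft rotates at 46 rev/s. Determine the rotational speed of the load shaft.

gear mesh 16/28 = 0.57143 → 46/0.57143 = 80.5 rev/s
gear mesh 49/14 = 3.5 → 80.5/3.5 = 23 rev/s

23 rev/s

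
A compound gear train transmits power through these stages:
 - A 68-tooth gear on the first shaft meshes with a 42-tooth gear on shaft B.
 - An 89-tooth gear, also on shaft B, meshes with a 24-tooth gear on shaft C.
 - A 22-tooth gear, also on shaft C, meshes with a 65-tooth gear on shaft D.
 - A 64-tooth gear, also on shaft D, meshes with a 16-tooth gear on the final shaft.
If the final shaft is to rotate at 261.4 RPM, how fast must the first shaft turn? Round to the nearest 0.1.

Overall ratio R = 0.61765 × 0.26966 × 2.9545 × 0.25 = 0.12302.
Required input speed = output speed × R = 261.4 × 0.12302 = 32.159 RPM.

32.2 RPM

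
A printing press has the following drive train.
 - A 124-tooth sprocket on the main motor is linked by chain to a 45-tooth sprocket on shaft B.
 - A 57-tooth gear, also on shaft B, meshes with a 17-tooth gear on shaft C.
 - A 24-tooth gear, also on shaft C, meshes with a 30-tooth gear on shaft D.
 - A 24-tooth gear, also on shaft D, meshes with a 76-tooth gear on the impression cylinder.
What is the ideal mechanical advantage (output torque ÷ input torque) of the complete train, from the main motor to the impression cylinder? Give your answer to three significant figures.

0.428

Each stage contributes driven/driver: chain 45/124 = 0.3629, gear mesh 17/57 = 0.29825, gear mesh 30/24 = 1.25, gear mesh 76/24 = 3.1667.
Overall: 0.3629 × 0.29825 × 1.25 × 3.1667 = 0.42843.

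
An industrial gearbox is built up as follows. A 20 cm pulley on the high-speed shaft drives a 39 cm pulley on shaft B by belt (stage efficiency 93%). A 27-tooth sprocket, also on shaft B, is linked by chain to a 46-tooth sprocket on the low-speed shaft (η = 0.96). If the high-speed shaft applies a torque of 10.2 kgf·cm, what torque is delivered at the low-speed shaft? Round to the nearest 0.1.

30.3 kgf·cm

Belt: ratio = 39/20 = 1.95; torque at shaft B = 10.2 × 1.95 × 0.93 = 18.498 kgf·cm.
Chain: ratio = 46/27 = 1.7037; torque at the low-speed shaft = 18.498 × 1.7037 × 0.96 = 30.254 kgf·cm.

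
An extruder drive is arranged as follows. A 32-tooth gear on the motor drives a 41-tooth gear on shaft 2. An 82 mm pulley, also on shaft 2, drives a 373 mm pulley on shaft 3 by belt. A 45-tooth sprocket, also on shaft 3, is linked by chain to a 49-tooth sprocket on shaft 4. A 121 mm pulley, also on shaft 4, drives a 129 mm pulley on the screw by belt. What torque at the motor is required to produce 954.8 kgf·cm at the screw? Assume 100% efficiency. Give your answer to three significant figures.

Overall ratio R = 1.2812 × 4.5488 × 1.0889 × 1.0661 = 6.7658.
Input torque = output torque / R = 954.8 / 6.7658 = 141.12 kgf·cm.

141 kgf·cm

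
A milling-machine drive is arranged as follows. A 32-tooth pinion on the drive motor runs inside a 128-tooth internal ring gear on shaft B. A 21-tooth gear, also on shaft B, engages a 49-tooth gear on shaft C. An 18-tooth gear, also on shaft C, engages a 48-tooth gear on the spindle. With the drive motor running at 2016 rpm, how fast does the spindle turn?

internal gear 128/32 = 4 → 2016/4 = 504 rpm
gear mesh 49/21 = 2.3333 → 504/2.3333 = 216 rpm
gear mesh 48/18 = 2.6667 → 216/2.6667 = 81 rpm

81 rpm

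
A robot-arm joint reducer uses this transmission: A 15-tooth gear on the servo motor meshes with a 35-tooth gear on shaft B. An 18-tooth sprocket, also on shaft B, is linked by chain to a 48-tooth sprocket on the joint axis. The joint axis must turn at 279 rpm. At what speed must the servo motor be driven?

1736 rpm

Overall ratio R = 2.3333 × 2.6667 = 6.2222.
Required input speed = output speed × R = 279 × 6.2222 = 1736 rpm.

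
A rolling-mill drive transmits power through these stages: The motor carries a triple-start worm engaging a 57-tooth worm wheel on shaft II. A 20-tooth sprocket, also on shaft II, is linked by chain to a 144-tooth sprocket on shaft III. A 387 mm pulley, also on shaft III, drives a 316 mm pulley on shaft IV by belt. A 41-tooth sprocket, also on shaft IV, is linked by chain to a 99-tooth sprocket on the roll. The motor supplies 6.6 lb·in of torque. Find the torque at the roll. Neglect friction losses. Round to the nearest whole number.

1780 lb·in

Worm: ratio = 57/3 = 19; torque at shaft II = 6.6 × 19 = 125.4 lb·in.
Chain: ratio = 144/20 = 7.2; torque at shaft III = 125.4 × 7.2 = 902.88 lb·in.
Belt: ratio = 316/387 = 0.81654; torque at shaft IV = 902.88 × 0.81654 = 737.24 lb·in.
Chain: ratio = 99/41 = 2.4146; torque at the roll = 737.24 × 2.4146 = 1780.2 lb·in.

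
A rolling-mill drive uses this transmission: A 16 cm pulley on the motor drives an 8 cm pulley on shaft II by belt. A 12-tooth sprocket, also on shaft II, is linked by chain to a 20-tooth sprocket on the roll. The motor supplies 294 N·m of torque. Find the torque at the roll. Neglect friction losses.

245 N·m

Belt: ratio = 8/16 = 0.5; torque at shaft II = 294 × 0.5 = 147 N·m.
Chain: ratio = 20/12 = 1.6667; torque at the roll = 147 × 1.6667 = 245 N·m.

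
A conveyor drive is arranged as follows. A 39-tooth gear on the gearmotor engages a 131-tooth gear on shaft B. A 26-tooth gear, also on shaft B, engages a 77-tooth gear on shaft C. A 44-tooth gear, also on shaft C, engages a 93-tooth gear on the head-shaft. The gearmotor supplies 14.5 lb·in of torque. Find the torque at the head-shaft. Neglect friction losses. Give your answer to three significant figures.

Gear mesh: ratio = 131/39 = 3.359; torque at shaft B = 14.5 × 3.359 = 48.705 lb·in.
Gear mesh: ratio = 77/26 = 2.9615; torque at shaft C = 48.705 × 2.9615 = 144.24 lb·in.
Gear mesh: ratio = 93/44 = 2.1136; torque at the head-shaft = 144.24 × 2.1136 = 304.88 lb·in.

305 lb·in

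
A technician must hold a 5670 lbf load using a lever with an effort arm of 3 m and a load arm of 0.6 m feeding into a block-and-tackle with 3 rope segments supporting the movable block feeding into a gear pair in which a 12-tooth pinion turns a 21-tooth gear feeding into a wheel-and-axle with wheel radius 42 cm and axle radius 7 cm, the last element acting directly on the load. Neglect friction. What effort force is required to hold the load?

36 lbf

Lever MA = effort arm / load arm = 3/0.6 = 5.
Block-and-tackle MA = number of supporting rope parts = 3.
Gear pair MA = 21/12 = 1.75.
Wheel-and-axle MA = R/r = 42/7 = 6.
Combined ideal MA = 5 × 3 × 1.75 × 6 = 157.5.
Effort = load / MA = 5670 / 157.5 = 36 lbf.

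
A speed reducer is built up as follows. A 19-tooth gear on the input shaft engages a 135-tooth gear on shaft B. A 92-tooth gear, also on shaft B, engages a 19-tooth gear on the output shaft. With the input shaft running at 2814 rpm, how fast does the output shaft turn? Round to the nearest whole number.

1918 rpm

the input shaft → shaft B (gear mesh, 135/19): 2814 ÷ 7.1053 = 396.04 rpm
shaft B → the output shaft (gear mesh, 19/92): 396.04 ÷ 0.20652 = 1917.7 rpm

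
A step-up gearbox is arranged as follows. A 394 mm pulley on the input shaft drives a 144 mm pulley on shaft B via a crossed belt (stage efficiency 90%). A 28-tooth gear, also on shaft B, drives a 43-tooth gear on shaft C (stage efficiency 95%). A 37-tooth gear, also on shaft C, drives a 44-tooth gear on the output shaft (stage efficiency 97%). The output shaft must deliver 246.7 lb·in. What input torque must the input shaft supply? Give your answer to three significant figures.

446 lb·in

Overall ratio R = 0.36548 × 1.5357 × 1.1892 = 0.66746; overall efficiency η = 0.90 × 0.95 × 0.97 = 0.8293.
Input torque = output torque / (R × η) = 246.7 / (0.66746 × 0.8293) = 445.66 lb·in.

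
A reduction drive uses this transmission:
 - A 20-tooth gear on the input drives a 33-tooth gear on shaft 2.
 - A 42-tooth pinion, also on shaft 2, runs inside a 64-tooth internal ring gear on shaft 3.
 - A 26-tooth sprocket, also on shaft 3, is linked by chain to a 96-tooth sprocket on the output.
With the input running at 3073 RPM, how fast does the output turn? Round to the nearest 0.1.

gear mesh 33/20 = 1.65 → 3073/1.65 = 1862.4 RPM
internal gear 64/42 = 1.5238 → 1862.4/1.5238 = 1222.2 RPM
chain 96/26 = 3.6923 → 1222.2/3.6923 = 331.02 RPM

331.0 RPM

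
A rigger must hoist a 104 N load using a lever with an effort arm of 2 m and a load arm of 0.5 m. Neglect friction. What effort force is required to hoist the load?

Lever MA = effort arm / load arm = 2/0.5 = 4.
Effort = load / MA = 104 / 4 = 26 N.

26 N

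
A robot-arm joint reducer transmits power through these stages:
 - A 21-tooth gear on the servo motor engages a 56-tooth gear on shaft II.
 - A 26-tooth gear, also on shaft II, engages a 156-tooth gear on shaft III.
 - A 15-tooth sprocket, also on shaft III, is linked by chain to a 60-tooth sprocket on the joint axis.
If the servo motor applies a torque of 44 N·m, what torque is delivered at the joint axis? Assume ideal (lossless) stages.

2816 N·m

Gear mesh: ratio = 56/21 = 2.6667; torque at shaft II = 44 × 2.6667 = 117.33 N·m.
Gear mesh: ratio = 156/26 = 6; torque at shaft III = 117.33 × 6 = 704 N·m.
Chain: ratio = 60/15 = 4; torque at the joint axis = 704 × 4 = 2816 N·m.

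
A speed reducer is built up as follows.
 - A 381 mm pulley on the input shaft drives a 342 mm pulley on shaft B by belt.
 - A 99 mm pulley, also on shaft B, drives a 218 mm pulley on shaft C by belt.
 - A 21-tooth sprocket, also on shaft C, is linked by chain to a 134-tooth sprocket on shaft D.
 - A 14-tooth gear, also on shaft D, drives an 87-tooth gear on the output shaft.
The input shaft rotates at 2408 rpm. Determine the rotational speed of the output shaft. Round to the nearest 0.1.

the input shaft → shaft B (belt, 342/381): 2408 ÷ 0.89764 = 2682.6 rpm
shaft B → shaft C (belt, 218/99): 2682.6 ÷ 2.202 = 1218.2 rpm
shaft C → shaft D (chain, 134/21): 1218.2 ÷ 6.381 = 190.92 rpm
shaft D → the output shaft (gear mesh, 87/14): 190.92 ÷ 6.2143 = 30.723 rpm

30.7 rpm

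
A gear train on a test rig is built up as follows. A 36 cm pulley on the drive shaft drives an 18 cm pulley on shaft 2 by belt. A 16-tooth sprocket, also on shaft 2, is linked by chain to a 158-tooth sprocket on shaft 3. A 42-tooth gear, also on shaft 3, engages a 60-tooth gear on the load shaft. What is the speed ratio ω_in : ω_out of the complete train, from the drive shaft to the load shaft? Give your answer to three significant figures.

Each stage contributes driven/driver: belt 18/36 = 0.5, chain 158/16 = 9.875, gear mesh 60/42 = 1.4286.
Overall: 0.5 × 9.875 × 1.4286 = 7.0536.

7.05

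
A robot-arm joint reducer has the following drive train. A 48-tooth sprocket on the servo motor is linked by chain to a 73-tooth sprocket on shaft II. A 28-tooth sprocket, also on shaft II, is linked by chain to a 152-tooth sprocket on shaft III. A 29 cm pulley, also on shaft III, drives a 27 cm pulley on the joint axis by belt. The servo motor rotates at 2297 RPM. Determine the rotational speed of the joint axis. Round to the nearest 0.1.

298.8 RPM

chain 73/48 = 1.5208 → 2297/1.5208 = 1510.4 RPM
chain 152/28 = 5.4286 → 1510.4/5.4286 = 278.22 RPM
belt 27/29 = 0.93103 → 278.22/0.93103 = 298.83 RPM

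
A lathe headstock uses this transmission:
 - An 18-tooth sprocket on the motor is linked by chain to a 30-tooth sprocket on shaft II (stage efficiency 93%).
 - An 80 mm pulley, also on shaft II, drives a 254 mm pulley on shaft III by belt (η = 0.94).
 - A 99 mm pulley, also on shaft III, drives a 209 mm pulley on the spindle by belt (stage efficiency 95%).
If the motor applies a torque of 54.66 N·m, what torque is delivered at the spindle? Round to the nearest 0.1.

507.1 N·m

Chain: ratio = 30/18 = 1.6667; torque at shaft II = 54.66 × 1.6667 × 0.93 = 84.723 N·m.
Belt: ratio = 254/80 = 3.175; torque at shaft III = 84.723 × 3.175 × 0.94 = 252.86 N·m.
Belt: ratio = 209/99 = 2.1111; torque at the spindle = 252.86 × 2.1111 × 0.95 = 507.12 N·m.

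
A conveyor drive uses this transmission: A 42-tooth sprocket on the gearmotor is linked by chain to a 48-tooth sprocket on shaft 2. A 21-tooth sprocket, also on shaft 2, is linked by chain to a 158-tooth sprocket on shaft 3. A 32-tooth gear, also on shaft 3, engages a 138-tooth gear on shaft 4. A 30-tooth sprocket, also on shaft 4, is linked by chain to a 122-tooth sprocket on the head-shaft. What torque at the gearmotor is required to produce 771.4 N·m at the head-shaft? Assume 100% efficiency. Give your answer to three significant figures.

5.12 N·m

Overall ratio R = 1.1429 × 7.5238 × 4.3125 × 4.0667 = 150.8.
Input torque = output torque / R = 771.4 / 150.8 = 5.1154 N·m.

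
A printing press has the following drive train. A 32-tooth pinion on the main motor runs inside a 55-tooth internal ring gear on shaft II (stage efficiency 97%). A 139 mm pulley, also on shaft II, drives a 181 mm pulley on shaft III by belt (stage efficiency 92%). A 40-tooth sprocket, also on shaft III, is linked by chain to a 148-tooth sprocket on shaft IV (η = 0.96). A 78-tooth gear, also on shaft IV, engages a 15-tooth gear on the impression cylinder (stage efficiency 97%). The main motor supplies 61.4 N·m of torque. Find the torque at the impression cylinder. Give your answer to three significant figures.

81.3 N·m

After the internal gear (55/32): 61.4 × 1.7188 × 0.97 = 102.37 N·m
After the belt (181/139): 102.37 × 1.3022 × 0.92 = 122.63 N·m
After the chain (148/40): 122.63 × 3.7 × 0.96 = 435.59 N·m
After the gear mesh (15/78): 435.59 × 0.19231 × 0.97 = 81.254 N·m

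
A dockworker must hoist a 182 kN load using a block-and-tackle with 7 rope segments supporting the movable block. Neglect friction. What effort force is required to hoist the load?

26 kN

Block-and-tackle MA = number of supporting rope parts = 7.
Effort = load / MA = 182 / 7 = 26 kN.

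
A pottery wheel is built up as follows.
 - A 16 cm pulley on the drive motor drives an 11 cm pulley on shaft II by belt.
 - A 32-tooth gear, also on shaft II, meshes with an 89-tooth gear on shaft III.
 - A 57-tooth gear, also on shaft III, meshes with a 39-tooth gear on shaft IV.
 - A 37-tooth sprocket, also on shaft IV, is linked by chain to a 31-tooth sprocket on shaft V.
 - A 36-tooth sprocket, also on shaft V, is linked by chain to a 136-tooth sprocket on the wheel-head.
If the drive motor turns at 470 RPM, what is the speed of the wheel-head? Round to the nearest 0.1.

113.5 RPM

the drive motor → shaft II (belt, 11/16): 470 ÷ 0.6875 = 683.64 RPM
shaft II → shaft III (gear mesh, 89/32): 683.64 ÷ 2.7812 = 245.8 RPM
shaft III → shaft IV (gear mesh, 39/57): 245.8 ÷ 0.68421 = 359.25 RPM
shaft IV → shaft V (chain, 31/37): 359.25 ÷ 0.83784 = 428.78 RPM
shaft V → the wheel-head (chain, 136/36): 428.78 ÷ 3.7778 = 113.5 RPM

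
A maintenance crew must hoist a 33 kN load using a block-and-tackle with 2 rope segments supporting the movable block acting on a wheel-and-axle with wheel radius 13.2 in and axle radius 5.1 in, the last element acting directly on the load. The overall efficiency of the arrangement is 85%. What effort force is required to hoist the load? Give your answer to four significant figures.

7.500 kN

Block-and-tackle MA = number of supporting rope parts = 2.
Wheel-and-axle MA = R/r = 13.2/5.1 = 2.5882.
Combined ideal MA = 2 × 2.5882 = 5.1765.
Actual MA = 5.1765 × 0.85 = 4.4.
Effort = load / actual MA = 33 / 4.4 = 7.5 kN.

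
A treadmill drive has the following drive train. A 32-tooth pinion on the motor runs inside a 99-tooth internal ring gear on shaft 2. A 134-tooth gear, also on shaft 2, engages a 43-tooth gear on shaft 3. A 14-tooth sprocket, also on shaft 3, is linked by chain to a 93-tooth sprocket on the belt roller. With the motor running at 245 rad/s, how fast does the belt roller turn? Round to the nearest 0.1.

Internal gear: ratio = 99/32 = 3.0938, so shaft 2 turns at 245 / 3.0938 = 79.192 rad/s.
Gear mesh: ratio = 43/134 = 0.3209, so shaft 3 turns at 79.192 / 0.3209 = 246.78 rad/s.
Chain: ratio = 93/14 = 6.6429, so the belt roller turns at 246.78 / 6.6429 = 37.15 rad/s.

37.2 rad/s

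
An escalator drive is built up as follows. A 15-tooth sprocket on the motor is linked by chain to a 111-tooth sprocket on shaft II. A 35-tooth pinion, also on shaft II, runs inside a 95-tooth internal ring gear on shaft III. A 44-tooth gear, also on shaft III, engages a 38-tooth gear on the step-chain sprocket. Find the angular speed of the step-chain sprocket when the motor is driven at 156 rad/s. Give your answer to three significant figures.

Chain: ratio = 111/15 = 7.4, so shaft II turns at 156 / 7.4 = 21.081 rad/s.
Internal gear: ratio = 95/35 = 2.7143, so shaft III turns at 21.081 / 2.7143 = 7.7667 rad/s.
Gear mesh: ratio = 38/44 = 0.86364, so the step-chain sprocket turns at 7.7667 / 0.86364 = 8.993 rad/s.

8.99 rad/s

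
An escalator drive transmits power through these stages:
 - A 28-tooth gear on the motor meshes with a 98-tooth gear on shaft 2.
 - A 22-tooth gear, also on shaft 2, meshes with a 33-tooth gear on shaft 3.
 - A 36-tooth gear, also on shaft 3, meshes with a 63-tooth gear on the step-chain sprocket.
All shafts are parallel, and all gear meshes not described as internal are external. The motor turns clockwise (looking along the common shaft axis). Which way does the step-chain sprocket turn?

the motor → shaft 2: external mesh, 1 reversal → CCW.
shaft 2 → shaft 3: external mesh, 1 reversal → CW.
shaft 3 → the step-chain sprocket: external mesh, 1 reversal → CCW.
3 reversals in total — an odd number — so the step-chain sprocket turns opposite to the motor.

counterclockwise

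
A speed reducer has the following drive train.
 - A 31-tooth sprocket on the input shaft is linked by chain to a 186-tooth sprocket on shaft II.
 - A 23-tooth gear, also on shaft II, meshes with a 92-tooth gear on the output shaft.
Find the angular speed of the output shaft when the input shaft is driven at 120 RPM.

5 RPM

the input shaft → shaft II (chain, 186/31): 120 ÷ 6 = 20 RPM
shaft II → the output shaft (gear mesh, 92/23): 20 ÷ 4 = 5 RPM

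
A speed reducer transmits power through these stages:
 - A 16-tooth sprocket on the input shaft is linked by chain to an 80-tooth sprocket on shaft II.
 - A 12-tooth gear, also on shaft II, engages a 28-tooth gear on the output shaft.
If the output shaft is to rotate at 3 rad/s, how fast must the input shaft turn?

Overall ratio R = 5 × 2.3333 = 11.667.
Required input speed = output speed × R = 3 × 11.667 = 35 rad/s.

35 rad/s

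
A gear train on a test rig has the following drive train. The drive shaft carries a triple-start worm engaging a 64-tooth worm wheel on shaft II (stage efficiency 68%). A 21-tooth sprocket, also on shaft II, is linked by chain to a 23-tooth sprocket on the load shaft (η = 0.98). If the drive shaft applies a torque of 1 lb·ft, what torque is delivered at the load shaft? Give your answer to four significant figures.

After the worm (64/3): 1 × 21.333 × 0.68 = 14.507 lb·ft
After the chain (23/21): 14.507 × 1.0952 × 0.98 = 15.57 lb·ft

15.57 lb·ft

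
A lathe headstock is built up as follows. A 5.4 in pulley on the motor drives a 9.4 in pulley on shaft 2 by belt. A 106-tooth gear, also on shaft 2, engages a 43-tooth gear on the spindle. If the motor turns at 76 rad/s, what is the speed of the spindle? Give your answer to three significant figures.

belt 9.4/5.4 = 1.7407 → 76/1.7407 = 43.66 rad/s
gear mesh 43/106 = 0.40566 → 43.66/0.40566 = 107.63 rad/s

108 rad/s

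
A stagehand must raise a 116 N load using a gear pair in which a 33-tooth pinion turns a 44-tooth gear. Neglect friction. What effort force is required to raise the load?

87 N

Gear pair MA = 44/33 = 1.3333.
Effort = load / MA = 116 / 1.3333 = 87 N.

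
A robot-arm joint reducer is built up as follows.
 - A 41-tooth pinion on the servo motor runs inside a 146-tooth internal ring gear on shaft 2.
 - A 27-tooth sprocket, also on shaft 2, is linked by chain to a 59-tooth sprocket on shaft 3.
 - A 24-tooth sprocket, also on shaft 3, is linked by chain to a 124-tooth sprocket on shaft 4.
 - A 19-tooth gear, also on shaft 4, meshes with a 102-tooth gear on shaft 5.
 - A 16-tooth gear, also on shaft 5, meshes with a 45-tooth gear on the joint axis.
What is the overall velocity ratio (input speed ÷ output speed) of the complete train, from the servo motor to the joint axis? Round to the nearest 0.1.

607.0

Each stage contributes driven/driver: internal gear 146/41 = 3.561, chain 59/27 = 2.1852, chain 124/24 = 5.1667, gear mesh 102/19 = 5.3684, gear mesh 45/16 = 2.8125.
Overall: 3.561 × 2.1852 × 5.1667 × 5.3684 × 2.8125 = 607.03.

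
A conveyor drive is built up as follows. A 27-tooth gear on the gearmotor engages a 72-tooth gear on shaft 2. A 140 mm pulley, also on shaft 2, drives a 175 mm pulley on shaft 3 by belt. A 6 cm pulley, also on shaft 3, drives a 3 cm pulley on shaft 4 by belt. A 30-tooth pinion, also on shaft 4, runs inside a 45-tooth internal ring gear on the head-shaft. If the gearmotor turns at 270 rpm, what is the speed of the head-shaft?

108 rpm

Gear mesh: ratio = 72/27 = 2.6667, so shaft 2 turns at 270 / 2.6667 = 101.25 rpm.
Belt: ratio = 175/140 = 1.25, so shaft 3 turns at 101.25 / 1.25 = 81 rpm.
Belt: ratio = 3/6 = 0.5, so shaft 4 turns at 81 / 0.5 = 162 rpm.
Internal gear: ratio = 45/30 = 1.5, so the head-shaft turns at 162 / 1.5 = 108 rpm.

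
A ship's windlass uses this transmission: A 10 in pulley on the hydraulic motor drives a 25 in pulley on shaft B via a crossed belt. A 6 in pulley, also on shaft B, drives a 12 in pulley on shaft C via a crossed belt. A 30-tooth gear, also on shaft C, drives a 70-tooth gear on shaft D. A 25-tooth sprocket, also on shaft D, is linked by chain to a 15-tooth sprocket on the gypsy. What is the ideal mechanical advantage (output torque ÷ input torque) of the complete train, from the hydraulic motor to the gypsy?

Each stage contributes driven/driver: belt 25/10 = 2.5, belt 12/6 = 2, gear mesh 70/30 = 2.3333, chain 15/25 = 0.6.
Overall: 2.5 × 2 × 2.3333 × 0.6 = 7.

7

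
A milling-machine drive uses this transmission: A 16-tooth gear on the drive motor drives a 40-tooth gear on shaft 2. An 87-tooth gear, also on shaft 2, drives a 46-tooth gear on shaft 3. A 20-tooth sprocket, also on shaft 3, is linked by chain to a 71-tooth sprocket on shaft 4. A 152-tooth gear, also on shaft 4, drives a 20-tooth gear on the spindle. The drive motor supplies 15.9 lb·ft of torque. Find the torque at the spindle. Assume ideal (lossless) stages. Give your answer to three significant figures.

9.82 lb·ft

After the gear mesh (40/16): 15.9 × 2.5 = 39.75 lb·ft
After the gear mesh (46/87): 39.75 × 0.52874 = 21.017 lb·ft
After the chain (71/20): 21.017 × 3.55 = 74.611 lb·ft
After the gear mesh (20/152): 74.611 × 0.13158 = 9.8173 lb·ft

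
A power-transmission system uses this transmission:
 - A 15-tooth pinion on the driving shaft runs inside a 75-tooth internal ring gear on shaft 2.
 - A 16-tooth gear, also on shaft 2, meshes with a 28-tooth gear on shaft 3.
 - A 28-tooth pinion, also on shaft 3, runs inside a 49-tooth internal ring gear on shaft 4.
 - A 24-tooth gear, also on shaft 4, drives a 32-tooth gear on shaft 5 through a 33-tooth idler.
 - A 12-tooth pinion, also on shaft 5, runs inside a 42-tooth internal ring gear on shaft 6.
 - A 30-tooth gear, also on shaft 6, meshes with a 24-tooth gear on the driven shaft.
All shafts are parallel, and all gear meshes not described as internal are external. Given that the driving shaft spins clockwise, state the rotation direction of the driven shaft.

clockwise

the driving shaft → shaft 2: internal mesh, same direction → CW.
shaft 2 → shaft 3: external mesh, 1 reversal → CCW.
shaft 3 → shaft 4: internal mesh, same direction → CCW.
shaft 4 → shaft 5: driver → idler → driven is 2 external meshes, 2 reversals → CCW.
shaft 5 → shaft 6: internal mesh, same direction → CCW.
shaft 6 → the driven shaft: external mesh, 1 reversal → CW.
4 reversals in total — an even number — so the driven shaft turns the same way as the driving shaft.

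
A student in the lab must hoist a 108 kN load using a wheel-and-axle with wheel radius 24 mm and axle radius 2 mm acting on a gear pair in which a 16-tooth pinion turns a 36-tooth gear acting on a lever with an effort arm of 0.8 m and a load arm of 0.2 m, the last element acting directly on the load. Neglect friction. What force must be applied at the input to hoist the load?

1 kN

Wheel-and-axle MA = R/r = 24/2 = 12.
Gear pair MA = 36/16 = 2.25.
Lever MA = effort arm / load arm = 0.8/0.2 = 4.
Combined ideal MA = 12 × 2.25 × 4 = 108.
Effort = load / MA = 108 / 108 = 1 kN.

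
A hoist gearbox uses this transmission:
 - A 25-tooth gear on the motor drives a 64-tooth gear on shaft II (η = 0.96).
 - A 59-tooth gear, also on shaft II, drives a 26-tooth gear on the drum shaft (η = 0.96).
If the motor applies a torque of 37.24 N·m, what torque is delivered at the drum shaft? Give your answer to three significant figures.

38.7 N·m

gear mesh 64/25 = 2.56 → τ = 37.24·2.56·0.96 = 91.521 N·m
gear mesh 26/59 = 0.44068 → τ = 91.521·0.44068·0.96 = 38.718 N·m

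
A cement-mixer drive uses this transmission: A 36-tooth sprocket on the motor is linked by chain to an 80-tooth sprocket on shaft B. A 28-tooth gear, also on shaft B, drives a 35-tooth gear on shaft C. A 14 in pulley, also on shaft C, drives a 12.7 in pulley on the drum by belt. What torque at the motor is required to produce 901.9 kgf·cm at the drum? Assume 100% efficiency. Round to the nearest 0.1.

357.9 kgf·cm

Overall ratio R = 2.2222 × 1.25 × 0.90714 = 2.5198.
Input torque = output torque / R = 901.9 / 2.5198 = 357.92 kgf·cm.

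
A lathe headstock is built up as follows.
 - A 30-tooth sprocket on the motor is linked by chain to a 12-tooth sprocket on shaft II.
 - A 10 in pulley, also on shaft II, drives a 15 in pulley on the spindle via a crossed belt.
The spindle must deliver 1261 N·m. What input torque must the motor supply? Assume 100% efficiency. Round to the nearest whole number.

2102 N·m

Overall ratio R = 0.4 × 1.5 = 0.6.
Input torque = output torque / R = 1261 / 0.6 = 2101.7 N·m.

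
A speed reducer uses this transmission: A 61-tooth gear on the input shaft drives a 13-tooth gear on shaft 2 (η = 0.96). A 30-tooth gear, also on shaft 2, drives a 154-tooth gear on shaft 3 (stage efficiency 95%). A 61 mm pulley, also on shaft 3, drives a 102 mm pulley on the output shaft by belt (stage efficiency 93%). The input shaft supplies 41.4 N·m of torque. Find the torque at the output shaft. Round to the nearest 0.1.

64.2 N·m

gear mesh 13/61 = 0.21311 → τ = 41.4·0.21311·0.96 = 8.47 N·m
gear mesh 154/30 = 5.1333 → τ = 8.47·5.1333·0.95 = 41.306 N·m
belt 102/61 = 1.6721 → τ = 41.306·1.6721·0.93 = 64.233 N·m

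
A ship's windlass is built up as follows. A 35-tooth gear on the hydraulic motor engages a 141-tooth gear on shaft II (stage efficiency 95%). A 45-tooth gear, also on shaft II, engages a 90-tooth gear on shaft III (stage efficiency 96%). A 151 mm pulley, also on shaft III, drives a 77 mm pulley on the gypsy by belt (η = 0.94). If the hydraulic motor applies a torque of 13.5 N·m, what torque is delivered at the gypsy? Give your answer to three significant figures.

47.6 N·m

After the gear mesh (141/35): 13.5 × 4.0286 × 0.95 = 51.666 N·m
After the gear mesh (90/45): 51.666 × 2 × 0.96 = 99.2 N·m
After the belt (77/151): 99.2 × 0.50993 × 0.94 = 47.55 N·m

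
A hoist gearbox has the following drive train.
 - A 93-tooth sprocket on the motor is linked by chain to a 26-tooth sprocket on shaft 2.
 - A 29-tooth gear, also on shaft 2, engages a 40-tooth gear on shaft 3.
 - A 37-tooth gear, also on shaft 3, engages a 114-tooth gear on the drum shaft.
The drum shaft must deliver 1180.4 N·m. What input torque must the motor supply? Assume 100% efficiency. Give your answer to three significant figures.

994 N·m

Overall ratio R = 0.27957 × 1.3793 × 3.0811 = 1.1881.
Input torque = output torque / R = 1180.4 / 1.1881 = 993.51 N·m.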